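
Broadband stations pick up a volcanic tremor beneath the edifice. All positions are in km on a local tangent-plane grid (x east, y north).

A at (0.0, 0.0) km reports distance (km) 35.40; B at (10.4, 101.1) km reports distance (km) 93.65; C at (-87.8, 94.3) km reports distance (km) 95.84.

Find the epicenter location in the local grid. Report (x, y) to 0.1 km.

(-31.0, 17.1)

Circle about each station: x² + y² = 35.40²; (x − 10.4)² + (y − 101.1)² = 93.65²; (x + 87.8)² + (y − 94.3)² = 95.84².
Subtracting the A equation from the B and C equations removes the quadratic terms:
20.8 x + 202.2 y = 2812.21
-175.6 x + 188.6 y = 8669.18
Solving the 2×2 system: x ≈ -31.0, y ≈ 17.1 km.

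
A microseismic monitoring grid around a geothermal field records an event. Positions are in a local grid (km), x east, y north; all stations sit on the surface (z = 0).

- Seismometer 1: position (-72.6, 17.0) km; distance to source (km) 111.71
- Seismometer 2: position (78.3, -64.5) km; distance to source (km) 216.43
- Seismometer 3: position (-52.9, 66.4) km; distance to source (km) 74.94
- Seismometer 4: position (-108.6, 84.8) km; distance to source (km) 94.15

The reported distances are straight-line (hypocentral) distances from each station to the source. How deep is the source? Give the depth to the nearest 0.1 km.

Each station gives a sphere (x−x_i)² + (y−y_i)² + z² = d_i² (stations at z=0).
Subtracting the Seismometer 1 sphere from Seismometer 2 and Seismometer 3: z² cancels, leaving linear equations in x and y:
301.8 x − 163.0 y = -29631.44
39.4 x + 98.8 y = 8510.73
Solving: x ≈ -42.504, y ≈ 103.091 km (keep extra digits for the depth step; rounded: -42.5, 103.1).
Then from the Seismometer 1 sphere: z² = 111.71² − (x + 72.6)² − (y − 17.0)² with x = -42.504, y = 103.091, so z ≈ 64.511 ≈ 64.5 km.

z ≈ 64.5 km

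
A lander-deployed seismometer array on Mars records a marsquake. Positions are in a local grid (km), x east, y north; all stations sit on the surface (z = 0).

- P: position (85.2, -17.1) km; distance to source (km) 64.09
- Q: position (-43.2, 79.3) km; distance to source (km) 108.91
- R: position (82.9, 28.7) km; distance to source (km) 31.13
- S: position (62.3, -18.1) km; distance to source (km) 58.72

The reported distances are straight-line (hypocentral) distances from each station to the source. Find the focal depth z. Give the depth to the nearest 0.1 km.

Each station gives a sphere (x−x_i)² + (y−y_i)² + z² = d_i² (stations at z=0).
Subtracting the P sphere from Q and R: z² cancels, leaving linear equations in x and y:
-256.8 x + 192.8 y = -7150.58
-4.6 x + 91.6 y = 3283.10
Solving: x ≈ 56.899, y ≈ 38.699 km (keep extra digits for the depth step; rounded: 56.9, 38.7).
Then from the P sphere: z² = 64.09² − (x − 85.2)² − (y + 17.1)² with x = 56.899, y = 38.699, so z ≈ 13.894 ≈ 13.9 km.

depth ≈ 13.9 km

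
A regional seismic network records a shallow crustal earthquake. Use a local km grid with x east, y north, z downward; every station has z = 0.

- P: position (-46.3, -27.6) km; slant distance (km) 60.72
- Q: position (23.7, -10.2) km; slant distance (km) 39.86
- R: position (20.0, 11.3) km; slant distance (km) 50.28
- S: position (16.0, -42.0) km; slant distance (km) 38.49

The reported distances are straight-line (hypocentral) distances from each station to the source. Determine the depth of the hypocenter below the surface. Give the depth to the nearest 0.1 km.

Each station gives a sphere (x−x_i)² + (y−y_i)² + z² = d_i² (stations at z=0).
Subtracting the P sphere from Q and R: z² cancels, leaving linear equations in x and y:
140.0 x + 34.8 y = -141.62
132.6 x + 77.8 y = -1218.92
Solving: x ≈ 5.002, y ≈ -24.193 km (keep extra digits for the depth step; rounded: 5.0, -24.2).
Then from the P sphere: z² = 60.72² − (x + 46.3)² − (y + 27.6)² with x = 5.002, y = -24.193, so z ≈ 32.302 ≈ 32.3 km.

32.3 km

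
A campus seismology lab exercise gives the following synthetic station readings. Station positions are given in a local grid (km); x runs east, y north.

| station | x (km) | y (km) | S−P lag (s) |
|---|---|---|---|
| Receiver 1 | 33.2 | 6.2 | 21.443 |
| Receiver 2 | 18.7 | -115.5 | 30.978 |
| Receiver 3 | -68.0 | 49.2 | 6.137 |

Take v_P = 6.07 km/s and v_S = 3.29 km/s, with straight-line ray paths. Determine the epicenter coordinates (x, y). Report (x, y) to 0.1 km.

Distance from S−P lag: d = Δt · v_P v_S / (v_P − v_S) = Δt · (6.07·3.29)/(6.07−3.29) ≈ 7.1836·Δt.
So d_Receiver 1 = 154.04, d_Receiver 2 = 222.53, d_Receiver 3 = 44.09 km.
Circle about each station: (x − 33.2)² + (y − 6.2)² = 154.04²; (x − 18.7)² + (y + 115.5)² = 222.53²; (x + 68.0)² + (y − 49.2)² = 44.09².
Subtracting the Receiver 1 equation from the Receiver 2 and Receiver 3 equations removes the quadratic terms:
-29.0 x − 243.4 y = -13242.02
-202.4 x + 86.0 y = 27688.35
Solving the 2×2 system: x ≈ -108.2, y ≈ 67.3 km.

(-108.2, 67.3)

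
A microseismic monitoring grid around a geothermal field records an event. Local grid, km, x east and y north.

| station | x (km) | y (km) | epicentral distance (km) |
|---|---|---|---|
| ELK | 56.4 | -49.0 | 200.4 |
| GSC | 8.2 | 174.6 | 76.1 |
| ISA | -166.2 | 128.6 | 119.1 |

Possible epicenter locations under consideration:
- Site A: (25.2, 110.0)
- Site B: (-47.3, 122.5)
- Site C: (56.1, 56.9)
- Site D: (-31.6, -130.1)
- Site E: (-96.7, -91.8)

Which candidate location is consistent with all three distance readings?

For each candidate, compare |candidate − station| to the reported distance:
Site A: residuals ELK 38.4, GSC 9.3, ISA 73.2 → max 73.2 km
Site B: residuals ELK 0.0, GSC 0.0, ISA 0.0 → max 0.0 km
Site C: residuals ELK 94.5, GSC 51.0, ISA 114.5 → max 114.5 km
Site D: residuals ELK 80.7, GSC 231.2, ISA 172.5 → max 231.2 km
Site E: residuals ELK 41.4, GSC 210.2, ISA 112.0 → max 210.2 km
Only Site B has all residuals ≈ 0.

Site B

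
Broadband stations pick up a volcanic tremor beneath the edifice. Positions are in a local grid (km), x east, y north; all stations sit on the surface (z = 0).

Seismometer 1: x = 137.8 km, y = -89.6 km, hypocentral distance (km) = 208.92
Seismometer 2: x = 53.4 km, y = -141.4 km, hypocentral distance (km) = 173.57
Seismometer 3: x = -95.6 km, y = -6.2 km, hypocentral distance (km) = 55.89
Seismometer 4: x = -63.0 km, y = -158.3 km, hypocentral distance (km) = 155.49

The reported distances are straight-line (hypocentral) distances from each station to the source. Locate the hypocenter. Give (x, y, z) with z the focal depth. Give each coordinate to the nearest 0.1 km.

Each station gives a sphere (x−x_i)² + (y−y_i)² + z² = d_i² (stations at z=0).
Subtracting the Seismometer 1 sphere from Seismometer 2 and Seismometer 3: z² cancels, leaving linear equations in x and y:
-168.8 x − 103.6 y = 9349.54
-466.8 x + 166.8 y = 22684.67
Solving: x ≈ -51.095, y ≈ -6.994 km (keep extra digits for the depth step; rounded: -51.1, -7.0).
Then from the Seismometer 1 sphere: z² = 208.92² − (x − 137.8)² − (y + 89.6)² with x = -51.095, y = -6.994, so z ≈ 33.801 ≈ 33.8 km.

x ≈ -51.1 km, y ≈ -7.0 km, depth ≈ 33.8 km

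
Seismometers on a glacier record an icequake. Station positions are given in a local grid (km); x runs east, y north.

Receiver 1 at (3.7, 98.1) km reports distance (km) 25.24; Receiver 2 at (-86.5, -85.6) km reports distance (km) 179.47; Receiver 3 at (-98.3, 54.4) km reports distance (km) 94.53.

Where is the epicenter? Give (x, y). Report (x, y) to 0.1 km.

Circle about each station: (x − 3.7)² + (y − 98.1)² = 25.24²; (x + 86.5)² + (y + 85.6)² = 179.47²; (x + 98.3)² + (y − 54.4)² = 94.53².
Subtracting pairs of circle equations eliminates x²+y² and gives linear equations (the radical axes):
-180.4 x − 367.4 y = -26400.11
-204.0 x − 87.4 y = -5313.91
Solving the 2×2 system: x ≈ -6.0, y ≈ 74.8 km.

-6.0 km east, 74.8 km north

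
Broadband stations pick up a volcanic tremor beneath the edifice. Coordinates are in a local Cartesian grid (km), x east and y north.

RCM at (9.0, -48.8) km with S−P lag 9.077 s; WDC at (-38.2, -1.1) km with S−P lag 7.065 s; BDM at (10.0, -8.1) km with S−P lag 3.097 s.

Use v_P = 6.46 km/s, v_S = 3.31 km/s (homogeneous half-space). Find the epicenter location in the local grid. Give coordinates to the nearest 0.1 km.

7.7 km east, 12.8 km north

Distance from S−P lag: d = Δt · v_P v_S / (v_P − v_S) = Δt · (6.46·3.31)/(6.46−3.31) ≈ 6.7881·Δt.
So d_RCM = 61.62, d_WDC = 47.96, d_BDM = 21.02 km.
Circle about each station: (x − 9.0)² + (y + 48.8)² = 61.62²; (x + 38.2)² + (y + 1.1)² = 47.96²; (x − 10.0)² + (y + 8.1)² = 21.02².
Subtracting pairs of circle equations eliminates x²+y² and gives linear equations (the radical axes):
-94.4 x + 95.4 y = 494.87
2.0 x + 81.4 y = 1058.35
Solving the 2×2 system: x ≈ 7.7, y ≈ 12.8 km.
Check against RCM (with the unrounded x, y): √((x − 9.0)²+(y + 48.8)²) = 61.63 ≈ 61.62 km. ✓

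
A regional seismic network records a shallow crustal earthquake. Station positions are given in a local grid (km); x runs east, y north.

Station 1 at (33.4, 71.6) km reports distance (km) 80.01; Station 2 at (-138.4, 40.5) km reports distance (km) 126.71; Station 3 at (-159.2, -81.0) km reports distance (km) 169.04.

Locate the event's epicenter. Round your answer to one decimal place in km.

Circle about each station: (x − 33.4)² + (y − 71.6)² = 80.01²; (x + 138.4)² + (y − 40.5)² = 126.71²; (x + 159.2)² + (y + 81.0)² = 169.04².
Subtracting the Station 1 equation from the Station 2 and Station 3 equations removes the quadratic terms:
-343.6 x − 62.2 y = 4898.87
-385.2 x − 305.2 y = 3490.60
Solving the 2×2 system: x ≈ -15.8, y ≈ 8.5 km.

x ≈ -15.8 km, y ≈ 8.5 km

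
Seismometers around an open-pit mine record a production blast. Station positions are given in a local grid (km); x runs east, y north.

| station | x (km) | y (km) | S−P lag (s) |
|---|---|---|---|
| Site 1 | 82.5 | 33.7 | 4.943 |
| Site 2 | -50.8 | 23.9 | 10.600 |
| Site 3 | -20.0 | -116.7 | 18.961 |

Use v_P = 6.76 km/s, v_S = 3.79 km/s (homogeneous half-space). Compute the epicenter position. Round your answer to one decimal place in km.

Distance from S−P lag: d = Δt · v_P v_S / (v_P − v_S) = Δt · (6.76·3.79)/(6.76−3.79) ≈ 8.6264·Δt.
So d_Site 1 = 42.64, d_Site 2 = 91.44, d_Site 3 = 163.57 km.
Circle about each station: (x − 82.5)² + (y − 33.7)² = 42.64²; (x + 50.8)² + (y − 23.9)² = 91.44²; (x + 20.0)² + (y + 116.7)² = 163.57².
Subtracting the Site 1 equation from the Site 2 and Site 3 equations removes the quadratic terms:
-266.6 x − 19.6 y = -11333.19
-205.0 x − 300.8 y = -18860.03
Solving the 2×2 system: x ≈ 39.9, y ≈ 35.5 km.
Check against Site 1 (with the unrounded x, y): √((x − 82.5)²+(y − 33.7)²) = 42.64 ≈ 42.64 km. ✓

x ≈ 39.9 km, y ≈ 35.5 km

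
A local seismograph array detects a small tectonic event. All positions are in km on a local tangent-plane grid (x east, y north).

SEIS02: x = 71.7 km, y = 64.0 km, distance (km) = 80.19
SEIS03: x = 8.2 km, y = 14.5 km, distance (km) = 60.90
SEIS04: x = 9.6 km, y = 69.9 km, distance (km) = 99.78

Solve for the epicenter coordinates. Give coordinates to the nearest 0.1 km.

Circle about each station: (x − 71.7)² + (y − 64.0)² = 80.19²; (x − 8.2)² + (y − 14.5)² = 60.90²; (x − 9.6)² + (y − 69.9)² = 99.78².
Subtracting the SEIS02 equation from the SEIS03 and SEIS04 equations removes the quadratic terms:
-127.0 x − 99.0 y = -6237.77
-124.2 x + 11.8 y = -7784.33
Solving the 2×2 system: x ≈ 61.2, y ≈ -15.5 km.

x ≈ 61.2 km, y ≈ -15.5 km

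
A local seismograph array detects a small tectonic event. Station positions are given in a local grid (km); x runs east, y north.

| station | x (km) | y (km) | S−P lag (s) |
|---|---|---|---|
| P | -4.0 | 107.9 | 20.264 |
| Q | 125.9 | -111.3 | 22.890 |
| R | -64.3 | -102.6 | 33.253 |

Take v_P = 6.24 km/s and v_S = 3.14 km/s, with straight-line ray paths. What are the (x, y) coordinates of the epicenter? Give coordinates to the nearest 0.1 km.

98.2 km east, 30.7 km north

Distance from S−P lag: d = Δt · v_P v_S / (v_P − v_S) = Δt · (6.24·3.14)/(6.24−3.14) ≈ 6.3205·Δt.
So d_P = 128.08, d_Q = 144.68, d_R = 210.18 km.
Circle about each station: (x + 4.0)² + (y − 107.9)² = 128.08²; (x − 125.9)² + (y + 111.3)² = 144.68²; (x + 64.3)² + (y + 102.6)² = 210.18².
Subtracting the P equation from the Q and R equations removes the quadratic terms:
259.8 x − 438.4 y = 12052.27
-120.6 x − 421.0 y = -24768.31
Solving the 2×2 system: x ≈ 98.2, y ≈ 30.7 km.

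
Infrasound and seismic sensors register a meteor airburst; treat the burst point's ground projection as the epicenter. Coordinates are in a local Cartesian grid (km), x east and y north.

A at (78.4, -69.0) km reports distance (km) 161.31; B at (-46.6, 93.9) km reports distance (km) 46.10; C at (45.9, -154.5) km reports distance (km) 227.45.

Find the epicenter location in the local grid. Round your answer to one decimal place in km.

(-9.9, 66.0)

Circle about each station: (x − 78.4)² + (y + 69.0)² = 161.31²; (x + 46.6)² + (y − 93.9)² = 46.10²; (x − 45.9)² + (y + 154.5)² = 227.45².
Subtracting the A equation from the B and C equations removes the quadratic terms:
-250.0 x + 325.8 y = 23976.92
-65.0 x − 171.0 y = -10643.09
Solving the 2×2 system: x ≈ -9.9, y ≈ 66.0 km.
Check against A (with the unrounded x, y): √((x − 78.4)²+(y + 69.0)²) = 161.31 ≈ 161.31 km. ✓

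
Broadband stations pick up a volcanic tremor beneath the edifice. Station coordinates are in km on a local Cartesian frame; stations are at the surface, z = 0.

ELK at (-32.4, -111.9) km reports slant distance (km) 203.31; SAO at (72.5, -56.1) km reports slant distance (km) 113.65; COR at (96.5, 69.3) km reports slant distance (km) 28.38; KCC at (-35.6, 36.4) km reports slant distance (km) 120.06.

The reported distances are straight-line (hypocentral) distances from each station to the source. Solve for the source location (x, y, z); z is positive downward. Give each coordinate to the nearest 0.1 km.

Each station gives a sphere (x−x_i)² + (y−y_i)² + z² = d_i² (stations at z=0).
Subtracting the ELK sphere from SAO and COR: z² cancels, leaving linear equations in x and y:
209.8 x + 111.6 y = 23250.72
257.8 x + 362.4 y = 41072.90
Solving: x ≈ 81.300, y ≈ 55.501 km (keep extra digits for the depth step; rounded: 81.3, 55.5).
Then from the ELK sphere: z² = 203.31² − (x + 32.4)² − (y + 111.9)² with x = 81.300, y = 55.501, so z ≈ 19.600 ≈ 19.6 km.

(81.3, 55.5, 19.6)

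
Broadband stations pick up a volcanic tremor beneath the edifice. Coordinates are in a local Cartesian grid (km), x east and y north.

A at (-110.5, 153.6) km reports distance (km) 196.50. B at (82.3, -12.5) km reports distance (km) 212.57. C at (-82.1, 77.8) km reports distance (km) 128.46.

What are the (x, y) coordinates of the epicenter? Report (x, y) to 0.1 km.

(-128.2, -42.1)

Circle about each station: (x + 110.5)² + (y − 153.6)² = 196.50²; (x − 82.3)² + (y + 12.5)² = 212.57²; (x + 82.1)² + (y − 77.8)² = 128.46².
Subtracting the A equation from the B and C equations removes the quadratic terms:
385.6 x − 332.2 y = -35447.42
56.8 x − 151.6 y = -899.68
Solving the 2×2 system: x ≈ -128.2, y ≈ -42.1 km.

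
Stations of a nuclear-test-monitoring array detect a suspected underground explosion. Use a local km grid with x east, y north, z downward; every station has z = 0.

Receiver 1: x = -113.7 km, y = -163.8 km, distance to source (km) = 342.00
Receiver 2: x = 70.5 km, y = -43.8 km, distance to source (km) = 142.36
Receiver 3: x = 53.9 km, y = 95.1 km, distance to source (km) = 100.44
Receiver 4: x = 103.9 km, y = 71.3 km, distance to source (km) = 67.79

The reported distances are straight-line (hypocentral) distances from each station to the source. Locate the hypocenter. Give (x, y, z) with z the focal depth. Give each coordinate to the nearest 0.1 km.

(127.6, 70.1, 63.5)

Each station gives a sphere (x−x_i)² + (y−y_i)² + z² = d_i² (stations at z=0).
Subtracting the Receiver 1 sphere from Receiver 2 and Receiver 3: z² cancels, leaving linear equations in x and y:
368.4 x + 240.0 y = 63828.19
335.2 x + 517.8 y = 79066.90
Solving: x ≈ 127.588, y ≈ 70.103 km (keep extra digits for the depth step; rounded: 127.6, 70.1).
Then from the Receiver 1 sphere: z² = 342.00² − (x + 113.7)² − (y + 163.8)² with x = 127.588, y = 70.103, so z ≈ 63.510 ≈ 63.5 km.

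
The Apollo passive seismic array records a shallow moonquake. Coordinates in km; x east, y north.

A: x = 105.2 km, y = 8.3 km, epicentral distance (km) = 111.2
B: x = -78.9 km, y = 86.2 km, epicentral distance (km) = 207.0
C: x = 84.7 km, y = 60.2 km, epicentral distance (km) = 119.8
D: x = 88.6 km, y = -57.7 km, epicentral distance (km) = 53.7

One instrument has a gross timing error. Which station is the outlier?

Solve using three stations at a time. Using A, B, D (subtract circle equations pairwise → linear system) gives (x, y) ≈ (41.0, -82.5).
Distances from that point to each station vs reported:
  A: calculated 111.2 vs reported 111.2 → residual 0.0 km
  B: calculated 207.0 vs reported 207.0 → residual 0.0 km
  C: calculated 149.2 vs reported 119.8 → residual 29.4 km
  D: calculated 53.6 vs reported 53.7 → residual 0.1 km
A, B, D are mutually consistent (residuals ≈ 0); C is off by 29.4 km.

C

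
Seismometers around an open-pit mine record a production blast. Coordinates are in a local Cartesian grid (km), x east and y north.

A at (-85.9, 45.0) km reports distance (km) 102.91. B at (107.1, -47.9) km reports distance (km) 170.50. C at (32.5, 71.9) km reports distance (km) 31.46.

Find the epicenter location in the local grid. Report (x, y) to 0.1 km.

6.7 km east, 89.9 km north

Circle about each station: (x + 85.9)² + (y − 45.0)² = 102.91²; (x − 107.1)² + (y + 47.9)² = 170.50²; (x − 32.5)² + (y − 71.9)² = 31.46².
Subtracting the A equation from the B and C equations removes the quadratic terms:
386.0 x − 185.8 y = -14118.77
236.8 x + 53.8 y = 6422.79
Solving the 2×2 system: x ≈ 6.7, y ≈ 89.9 km.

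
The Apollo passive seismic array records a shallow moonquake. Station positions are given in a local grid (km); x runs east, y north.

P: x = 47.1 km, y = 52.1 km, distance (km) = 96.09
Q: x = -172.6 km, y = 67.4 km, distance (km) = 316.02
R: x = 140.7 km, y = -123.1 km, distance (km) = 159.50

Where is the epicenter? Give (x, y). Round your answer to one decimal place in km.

141.9 km east, 36.4 km north

Circle about each station: (x − 47.1)² + (y − 52.1)² = 96.09²; (x + 172.6)² + (y − 67.4)² = 316.02²; (x − 140.7)² + (y + 123.1)² = 159.50².
Subtracting the P equation from the Q and R equations removes the quadratic terms:
-439.4 x + 30.6 y = -61234.65
187.2 x − 350.4 y = 13810.32
Solving the 2×2 system: x ≈ 141.9, y ≈ 36.4 km.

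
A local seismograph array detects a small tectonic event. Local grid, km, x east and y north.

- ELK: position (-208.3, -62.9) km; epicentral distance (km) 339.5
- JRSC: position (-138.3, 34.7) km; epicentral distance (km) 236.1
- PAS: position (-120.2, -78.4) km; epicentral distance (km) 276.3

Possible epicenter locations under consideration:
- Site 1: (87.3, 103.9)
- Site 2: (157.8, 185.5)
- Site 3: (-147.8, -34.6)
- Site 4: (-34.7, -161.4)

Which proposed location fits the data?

For each candidate, compare |candidate − station| to the reported distance:
Site 1: residuals ELK 0.1, JRSC 0.1, PAS 0.1 → max 0.1 km
Site 2: residuals ELK 102.9, JRSC 96.2, PAS 107.0 → max 107.0 km
Site 3: residuals ELK 272.7, JRSC 166.2, PAS 224.5 → max 272.7 km
Site 4: residuals ELK 139.9, JRSC 14.3, PAS 157.1 → max 157.1 km
Only Site 1 has all residuals ≈ 0.

Site 1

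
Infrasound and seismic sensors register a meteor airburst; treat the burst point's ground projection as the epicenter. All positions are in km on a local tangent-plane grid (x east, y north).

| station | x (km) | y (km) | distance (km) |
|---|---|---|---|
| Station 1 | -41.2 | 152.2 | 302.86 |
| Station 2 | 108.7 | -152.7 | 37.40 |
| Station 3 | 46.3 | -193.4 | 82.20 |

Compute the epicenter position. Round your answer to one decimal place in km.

x ≈ 87.2 km, y ≈ -122.1 km

Circle about each station: (x + 41.2)² + (y − 152.2)² = 302.86²; (x − 108.7)² + (y + 152.7)² = 37.40²; (x − 46.3)² + (y + 193.4)² = 82.20².
Subtracting the Station 1 equation from the Station 2 and Station 3 equations removes the quadratic terms:
299.8 x − 609.8 y = 100596.12
175.0 x − 691.2 y = 99652.31
Solving the 2×2 system: x ≈ 87.2, y ≈ -122.1 km.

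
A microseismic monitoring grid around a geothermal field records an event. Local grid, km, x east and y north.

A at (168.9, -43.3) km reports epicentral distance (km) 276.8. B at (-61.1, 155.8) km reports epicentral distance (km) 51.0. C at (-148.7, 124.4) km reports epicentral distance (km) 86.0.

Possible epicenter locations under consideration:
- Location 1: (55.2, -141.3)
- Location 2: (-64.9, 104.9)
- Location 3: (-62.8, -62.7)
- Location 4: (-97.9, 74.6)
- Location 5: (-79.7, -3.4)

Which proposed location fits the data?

For each candidate, compare |candidate − station| to the reported distance:
Location 1: residuals A 126.7, B 268.1, C 248.9 → max 268.1 km
Location 2: residuals A 0.0, B 0.0, C 0.0 → max 0.0 km
Location 3: residuals A 44.3, B 167.5, C 119.9 → max 167.5 km
Location 4: residuals A 14.9, B 38.1, C 14.9 → max 38.1 km
Location 5: residuals A 25.0, B 109.3, C 59.2 → max 109.3 km
Only Location 2 has all residuals ≈ 0.

Location 2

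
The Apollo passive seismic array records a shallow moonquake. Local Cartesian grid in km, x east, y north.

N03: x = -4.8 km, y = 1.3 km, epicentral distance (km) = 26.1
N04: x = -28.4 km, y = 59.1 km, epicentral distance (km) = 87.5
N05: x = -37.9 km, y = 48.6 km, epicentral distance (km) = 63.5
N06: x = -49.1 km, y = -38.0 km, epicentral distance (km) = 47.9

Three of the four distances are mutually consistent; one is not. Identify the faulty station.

Solve using three stations at a time. Using N03, N04, N06 (subtract circle equations pairwise → linear system) gives (x, y) ≈ (-3.2, -24.6).
Distances from that point to each station vs reported:
  N03: calculated 26.0 vs reported 26.1 → residual 0.1 km
  N04: calculated 87.5 vs reported 87.5 → residual 0.0 km
  N05: calculated 81.1 vs reported 63.5 → residual 17.6 km
  N06: calculated 47.8 vs reported 47.9 → residual 0.1 km
N03, N04, N06 are mutually consistent (residuals ≈ 0); N05 is off by 17.6 km.

N05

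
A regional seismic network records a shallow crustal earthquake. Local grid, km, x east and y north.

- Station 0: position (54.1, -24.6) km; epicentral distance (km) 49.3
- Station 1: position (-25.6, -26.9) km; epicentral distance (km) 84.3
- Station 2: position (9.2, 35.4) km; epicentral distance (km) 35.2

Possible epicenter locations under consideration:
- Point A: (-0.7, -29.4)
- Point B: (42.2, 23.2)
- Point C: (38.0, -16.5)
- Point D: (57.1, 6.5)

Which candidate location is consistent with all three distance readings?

Point B

For each candidate, compare |candidate − station| to the reported distance:
Point A: residuals Station 0 5.7, Station 1 59.3, Station 2 30.4 → max 59.3 km
Point B: residuals Station 0 0.0, Station 1 0.0, Station 2 0.0 → max 0.0 km
Point C: residuals Station 0 31.3, Station 1 19.9, Station 2 24.2 → max 31.3 km
Point D: residuals Station 0 18.1, Station 1 4.9, Station 2 20.7 → max 20.7 km
Only Point B has all residuals ≈ 0.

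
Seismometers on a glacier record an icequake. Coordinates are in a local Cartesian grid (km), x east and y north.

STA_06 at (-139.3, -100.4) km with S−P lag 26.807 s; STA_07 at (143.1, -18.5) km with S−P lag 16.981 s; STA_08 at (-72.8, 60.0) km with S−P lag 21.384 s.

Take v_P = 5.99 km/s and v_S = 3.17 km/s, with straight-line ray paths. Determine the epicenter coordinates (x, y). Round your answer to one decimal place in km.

Distance from S−P lag: d = Δt · v_P v_S / (v_P − v_S) = Δt · (5.99·3.17)/(5.99−3.17) ≈ 6.7334·Δt.
So d_STA_06 = 180.50, d_STA_07 = 114.34, d_STA_08 = 143.99 km.
Circle about each station: (x + 139.3)² + (y + 100.4)² = 180.50²; (x − 143.1)² + (y + 18.5)² = 114.34²; (x + 72.8)² + (y − 60.0)² = 143.99².
Subtracting pairs of circle equations eliminates x²+y² and gives linear equations (the radical axes):
564.8 x + 163.8 y = 10841.82
133.0 x + 320.8 y = -8737.68
Solving the 2×2 system: x ≈ 30.8, y ≈ -40.0 km.

30.8 km east, -40.0 km north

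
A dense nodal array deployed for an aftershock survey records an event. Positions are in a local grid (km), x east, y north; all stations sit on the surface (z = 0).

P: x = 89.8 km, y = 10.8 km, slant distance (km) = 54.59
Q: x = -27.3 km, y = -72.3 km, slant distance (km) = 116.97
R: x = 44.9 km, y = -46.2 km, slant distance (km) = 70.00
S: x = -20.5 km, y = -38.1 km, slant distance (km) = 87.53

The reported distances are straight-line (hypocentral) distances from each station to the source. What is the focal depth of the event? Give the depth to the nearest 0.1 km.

z ≈ 22.7 km

Each station gives a sphere (x−x_i)² + (y−y_i)² + z² = d_i² (stations at z=0).
Subtracting the P sphere from Q and R: z² cancels, leaving linear equations in x and y:
-234.2 x − 166.2 y = -12910.01
-89.8 x − 114.0 y = -5950.16
Solving: x ≈ 41.008, y ≈ 19.892 km (keep extra digits for the depth step; rounded: 41.0, 19.9).
Then from the P sphere: z² = 54.59² − (x − 89.8)² − (y − 10.8)² with x = 41.008, y = 19.892, so z ≈ 22.732 ≈ 22.7 km.
Check against S (with the unrounded solution): distance 87.54 ≈ 87.53 km. ✓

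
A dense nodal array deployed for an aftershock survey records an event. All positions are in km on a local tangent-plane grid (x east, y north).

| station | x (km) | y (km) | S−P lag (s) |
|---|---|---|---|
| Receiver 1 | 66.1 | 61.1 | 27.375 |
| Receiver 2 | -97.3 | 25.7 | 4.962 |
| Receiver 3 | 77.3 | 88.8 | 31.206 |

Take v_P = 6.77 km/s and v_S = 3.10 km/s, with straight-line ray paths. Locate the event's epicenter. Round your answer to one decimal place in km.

Distance from S−P lag: d = Δt · v_P v_S / (v_P − v_S) = Δt · (6.77·3.10)/(6.77−3.10) ≈ 5.7185·Δt.
So d_Receiver 1 = 156.54, d_Receiver 2 = 28.38, d_Receiver 3 = 178.45 km.
Circle about each station: (x − 66.1)² + (y − 61.1)² = 156.54²; (x + 97.3)² + (y − 25.7)² = 28.38²; (x − 77.3)² + (y − 88.8)² = 178.45².
Subtracting the Receiver 1 equation from the Receiver 2 and Receiver 3 equations removes the quadratic terms:
-326.8 x − 70.8 y = 25724.71
22.4 x + 55.4 y = -1581.32
Solving the 2×2 system: x ≈ -79.5, y ≈ 3.6 km.
Check against Receiver 1 (with the unrounded x, y): √((x − 66.1)²+(y − 61.1)²) = 156.54 ≈ 156.54 km. ✓

-79.5 km east, 3.6 km north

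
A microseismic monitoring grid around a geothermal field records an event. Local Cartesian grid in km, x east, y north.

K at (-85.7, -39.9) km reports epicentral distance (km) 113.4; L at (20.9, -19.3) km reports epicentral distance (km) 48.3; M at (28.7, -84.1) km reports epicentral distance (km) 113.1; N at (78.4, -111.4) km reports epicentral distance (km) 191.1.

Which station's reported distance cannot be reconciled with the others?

Solve using three stations at a time. Using K, L, M (subtract circle equations pairwise → linear system) gives (x, y) ≈ (6.1, 26.7).
Distances from that point to each station vs reported:
  K: calculated 113.4 vs reported 113.4 → residual 0.0 km
  L: calculated 48.4 vs reported 48.3 → residual 0.1 km
  M: calculated 113.1 vs reported 113.1 → residual 0.0 km
  N: calculated 155.9 vs reported 191.1 → residual 35.2 km
K, L, M are mutually consistent (residuals ≈ 0); N is off by 35.2 km.

N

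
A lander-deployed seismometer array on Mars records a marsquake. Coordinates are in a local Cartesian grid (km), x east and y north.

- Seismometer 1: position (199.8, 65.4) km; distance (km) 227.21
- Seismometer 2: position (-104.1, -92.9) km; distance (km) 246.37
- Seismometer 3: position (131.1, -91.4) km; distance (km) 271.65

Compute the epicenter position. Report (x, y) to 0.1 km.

Circle about each station: (x − 199.8)² + (y − 65.4)² = 227.21²; (x + 104.1)² + (y + 92.9)² = 246.37²; (x − 131.1)² + (y + 91.4)² = 271.65².
Subtracting the Seismometer 1 equation from the Seismometer 2 and Seismometer 3 equations removes the quadratic terms:
-607.8 x − 316.6 y = -33803.77
-137.4 x − 313.6 y = -40825.37
Solving the 2×2 system: x ≈ -15.8, y ≈ 137.1 km.

x ≈ -15.8 km, y ≈ 137.1 km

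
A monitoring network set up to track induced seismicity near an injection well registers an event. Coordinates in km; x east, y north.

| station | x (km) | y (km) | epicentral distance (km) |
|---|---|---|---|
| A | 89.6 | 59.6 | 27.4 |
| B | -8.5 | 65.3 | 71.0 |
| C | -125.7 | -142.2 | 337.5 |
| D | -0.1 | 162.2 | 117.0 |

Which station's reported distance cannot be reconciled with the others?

C

Solve using three stations at a time. Using A, B, D (subtract circle equations pairwise → linear system) gives (x, y) ≈ (62.5, 63.3).
Distances from that point to each station vs reported:
  A: calculated 27.4 vs reported 27.4 → residual 0.0 km
  B: calculated 71.0 vs reported 71.0 → residual 0.0 km
  C: calculated 278.7 vs reported 337.5 → residual 58.8 km
  D: calculated 117.0 vs reported 117.0 → residual 0.0 km
A, B, D are mutually consistent (residuals ≈ 0); C is off by 58.8 km.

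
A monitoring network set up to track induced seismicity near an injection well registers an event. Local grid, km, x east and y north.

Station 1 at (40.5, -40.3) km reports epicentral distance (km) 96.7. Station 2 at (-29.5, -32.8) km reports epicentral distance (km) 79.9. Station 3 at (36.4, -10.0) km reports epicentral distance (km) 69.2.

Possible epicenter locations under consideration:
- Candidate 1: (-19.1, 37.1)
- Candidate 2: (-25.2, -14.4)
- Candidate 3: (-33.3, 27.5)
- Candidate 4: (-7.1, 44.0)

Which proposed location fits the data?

For each candidate, compare |candidate − station| to the reported distance:
Candidate 1: residuals Station 1 1.0, Station 2 9.2, Station 3 3.6 → max 9.2 km
Candidate 2: residuals Station 1 26.1, Station 2 61.0, Station 3 7.4 → max 61.0 km
Candidate 3: residuals Station 1 3.5, Station 2 19.5, Station 3 9.9 → max 19.5 km
Candidate 4: residuals Station 1 0.1, Station 2 0.1, Station 3 0.1 → max 0.1 km
Only Candidate 4 has all residuals ≈ 0.

Candidate 4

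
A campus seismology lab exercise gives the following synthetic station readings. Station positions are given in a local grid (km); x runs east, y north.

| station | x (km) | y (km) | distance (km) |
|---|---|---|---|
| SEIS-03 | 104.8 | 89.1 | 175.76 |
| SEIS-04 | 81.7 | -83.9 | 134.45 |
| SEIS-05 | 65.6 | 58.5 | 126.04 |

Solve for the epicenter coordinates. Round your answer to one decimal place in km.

(-35.1, -17.3)

Circle about each station: (x − 104.8)² + (y − 89.1)² = 175.76²; (x − 81.7)² + (y + 83.9)² = 134.45²; (x − 65.6)² + (y − 58.5)² = 126.04².
Subtracting pairs of circle equations eliminates x²+y² and gives linear equations (the radical axes):
-46.2 x − 346.0 y = 7607.03
-78.4 x − 61.2 y = 3809.26
Solving the 2×2 system: x ≈ -35.1, y ≈ -17.3 km.
Check against SEIS-03 (with the unrounded x, y): √((x − 104.8)²+(y − 89.1)²) = 175.75 ≈ 175.76 km. ✓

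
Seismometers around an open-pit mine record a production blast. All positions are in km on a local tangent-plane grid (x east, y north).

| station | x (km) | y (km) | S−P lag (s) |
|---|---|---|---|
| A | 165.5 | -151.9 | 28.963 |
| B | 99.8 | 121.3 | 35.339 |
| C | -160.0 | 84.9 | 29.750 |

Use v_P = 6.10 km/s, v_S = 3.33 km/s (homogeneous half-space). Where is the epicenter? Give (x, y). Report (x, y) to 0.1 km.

(-39.7, -97.1)

Distance from S−P lag: d = Δt · v_P v_S / (v_P − v_S) = Δt · (6.10·3.33)/(6.10−3.33) ≈ 7.3332·Δt.
So d_A = 212.39, d_B = 259.15, d_C = 218.16 km.
Circle about each station: (x − 165.5)² + (y + 151.9)² = 212.39²; (x − 99.8)² + (y − 121.3)² = 259.15²; (x + 160.0)² + (y − 84.9)² = 218.16².
Subtracting the A equation from the B and C equations removes the quadratic terms:
-131.4 x + 546.4 y = -47839.34
-651.0 x + 473.6 y = -20140.12
Solving the 2×2 system: x ≈ -39.7, y ≈ -97.1 km.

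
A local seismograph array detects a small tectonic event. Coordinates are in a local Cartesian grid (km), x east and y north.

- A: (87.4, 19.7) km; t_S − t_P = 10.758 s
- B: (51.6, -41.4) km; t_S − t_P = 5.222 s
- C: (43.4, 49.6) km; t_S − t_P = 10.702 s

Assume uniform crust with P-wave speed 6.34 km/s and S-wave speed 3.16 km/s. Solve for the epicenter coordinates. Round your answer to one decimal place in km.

(30.1, -16.5)

Distance from S−P lag: d = Δt · v_P v_S / (v_P − v_S) = Δt · (6.34·3.16)/(6.34−3.16) ≈ 6.3001·Δt.
So d_A = 67.78, d_B = 32.90, d_C = 67.42 km.
Circle about each station: (x − 87.4)² + (y − 19.7)² = 67.78²; (x − 51.6)² + (y + 41.4)² = 32.90²; (x − 43.4)² + (y − 49.6)² = 67.42².
Subtracting the A equation from the B and C equations removes the quadratic terms:
-71.6 x − 122.2 y = -138.61
-88.0 x + 59.8 y = -3634.46
Solving the 2×2 system: x ≈ 30.1, y ≈ -16.5 km.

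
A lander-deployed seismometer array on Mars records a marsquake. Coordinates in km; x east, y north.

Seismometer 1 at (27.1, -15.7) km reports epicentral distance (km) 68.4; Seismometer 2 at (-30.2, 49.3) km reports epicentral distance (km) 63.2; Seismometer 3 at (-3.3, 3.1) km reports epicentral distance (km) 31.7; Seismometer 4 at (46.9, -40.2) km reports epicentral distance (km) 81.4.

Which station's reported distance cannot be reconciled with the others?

Solve using three stations at a time. Using Seismometer 2, Seismometer 3, Seismometer 4 (subtract circle equations pairwise → linear system) gives (x, y) ≈ (-30.3, -14.0).
Distances from that point to each station vs reported:
  Seismometer 1: calculated 57.4 vs reported 68.4 → residual 11.0 km
  Seismometer 2: calculated 63.3 vs reported 63.2 → residual 0.1 km
  Seismometer 3: calculated 32.0 vs reported 31.7 → residual 0.3 km
  Seismometer 4: calculated 81.5 vs reported 81.4 → residual 0.1 km
Seismometer 2, Seismometer 3, Seismometer 4 are mutually consistent (residuals ≈ 0); Seismometer 1 is off by 11.0 km.

Seismometer 1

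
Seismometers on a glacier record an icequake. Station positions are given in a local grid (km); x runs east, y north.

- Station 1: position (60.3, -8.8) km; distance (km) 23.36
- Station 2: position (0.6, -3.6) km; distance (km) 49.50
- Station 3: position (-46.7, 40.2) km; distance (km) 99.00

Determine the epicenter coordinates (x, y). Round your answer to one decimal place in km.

x ≈ 47.9 km, y ≈ 11.0 km

Circle about each station: (x − 60.3)² + (y + 8.8)² = 23.36²; (x − 0.6)² + (y + 3.6)² = 49.50²; (x + 46.7)² + (y − 40.2)² = 99.00².
Subtracting pairs of circle equations eliminates x²+y² and gives linear equations (the radical axes):
-119.4 x + 10.4 y = -5604.77
-214.0 x + 98.0 y = -9171.91
Solving the 2×2 system: x ≈ 47.9, y ≈ 11.0 km.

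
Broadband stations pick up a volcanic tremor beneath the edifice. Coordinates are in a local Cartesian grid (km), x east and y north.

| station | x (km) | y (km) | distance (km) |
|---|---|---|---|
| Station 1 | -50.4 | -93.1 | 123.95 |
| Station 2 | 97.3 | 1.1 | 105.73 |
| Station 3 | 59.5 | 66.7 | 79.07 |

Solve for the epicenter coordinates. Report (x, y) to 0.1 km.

-6.2 km east, 22.7 km north

Circle about each station: (x + 50.4)² + (y + 93.1)² = 123.95²; (x − 97.3)² + (y − 1.1)² = 105.73²; (x − 59.5)² + (y − 66.7)² = 79.07².
Subtracting pairs of circle equations eliminates x²+y² and gives linear equations (the radical axes):
295.4 x + 188.4 y = 2445.50
219.8 x + 319.6 y = 5892.91
Solving the 2×2 system: x ≈ -6.2, y ≈ 22.7 km.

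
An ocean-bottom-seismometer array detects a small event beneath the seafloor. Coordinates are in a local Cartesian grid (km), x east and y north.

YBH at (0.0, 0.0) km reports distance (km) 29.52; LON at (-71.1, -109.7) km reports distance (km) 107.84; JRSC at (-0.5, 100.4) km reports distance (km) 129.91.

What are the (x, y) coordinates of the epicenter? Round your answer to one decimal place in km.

Circle about each station: x² + y² = 29.52²; (x + 71.1)² + (y + 109.7)² = 107.84²; (x + 0.5)² + (y − 100.4)² = 129.91².
Subtracting pairs of circle equations eliminates x²+y² and gives linear equations (the radical axes):
-142.2 x − 219.4 y = 6331.26
-1.0 x + 200.8 y = -5924.77
Solving the 2×2 system: x ≈ 1.0, y ≈ -29.5 km.

x ≈ 1.0 km, y ≈ -29.5 km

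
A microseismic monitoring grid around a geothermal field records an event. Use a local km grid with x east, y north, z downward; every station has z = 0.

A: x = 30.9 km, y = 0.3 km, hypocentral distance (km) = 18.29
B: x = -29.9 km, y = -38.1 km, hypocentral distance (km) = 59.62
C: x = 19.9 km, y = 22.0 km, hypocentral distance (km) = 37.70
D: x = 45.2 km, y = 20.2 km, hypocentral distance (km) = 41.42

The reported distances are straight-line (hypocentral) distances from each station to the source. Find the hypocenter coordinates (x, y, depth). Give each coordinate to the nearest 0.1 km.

Each station gives a sphere (x−x_i)² + (y−y_i)² + z² = d_i² (stations at z=0).
Subtracting the A sphere from B and C: z² cancels, leaving linear equations in x and y:
-121.6 x − 76.8 y = -1829.30
-22.0 x + 43.4 y = -1161.66
Solving: x ≈ 24.201, y ≈ -14.499 km (keep extra digits for the depth step; rounded: 24.2, -14.5).
Then from the A sphere: z² = 18.29² − (x − 30.9)² − (y − 0.3)² with x = 24.201, y = -14.499, so z ≈ 8.405 ≈ 8.4 km.

x ≈ 24.2 km, y ≈ -14.5 km, depth ≈ 8.4 km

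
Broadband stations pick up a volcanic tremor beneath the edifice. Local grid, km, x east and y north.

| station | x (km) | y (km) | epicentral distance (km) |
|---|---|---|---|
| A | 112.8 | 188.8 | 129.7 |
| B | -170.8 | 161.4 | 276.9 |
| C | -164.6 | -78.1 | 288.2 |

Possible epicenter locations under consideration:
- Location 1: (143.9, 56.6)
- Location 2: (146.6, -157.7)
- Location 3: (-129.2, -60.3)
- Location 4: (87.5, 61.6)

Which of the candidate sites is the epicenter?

Location 4

For each candidate, compare |candidate − station| to the reported distance:
Location 1: residuals A 6.1, B 54.8, C 48.4 → max 54.8 km
Location 2: residuals A 218.4, B 173.2, C 33.0 → max 218.4 km
Location 3: residuals A 217.6, B 51.3, C 248.6 → max 248.6 km
Location 4: residuals A 0.0, B 0.0, C 0.0 → max 0.0 km
Only Location 4 has all residuals ≈ 0.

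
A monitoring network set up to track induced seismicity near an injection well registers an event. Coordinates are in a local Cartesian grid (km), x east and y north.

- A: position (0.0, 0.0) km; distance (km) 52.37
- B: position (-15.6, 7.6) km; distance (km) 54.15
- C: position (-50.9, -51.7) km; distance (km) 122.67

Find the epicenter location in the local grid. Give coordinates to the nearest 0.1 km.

(20.0, 48.4)

Circle about each station: x² + y² = 52.37²; (x + 15.6)² + (y − 7.6)² = 54.15²; (x + 50.9)² + (y + 51.7)² = 122.67².
Subtracting the A equation from the B and C equations removes the quadratic terms:
-31.2 x + 15.2 y = 111.51
-101.8 x − 103.4 y = -7041.61
Solving the 2×2 system: x ≈ 20.0, y ≈ 48.4 km.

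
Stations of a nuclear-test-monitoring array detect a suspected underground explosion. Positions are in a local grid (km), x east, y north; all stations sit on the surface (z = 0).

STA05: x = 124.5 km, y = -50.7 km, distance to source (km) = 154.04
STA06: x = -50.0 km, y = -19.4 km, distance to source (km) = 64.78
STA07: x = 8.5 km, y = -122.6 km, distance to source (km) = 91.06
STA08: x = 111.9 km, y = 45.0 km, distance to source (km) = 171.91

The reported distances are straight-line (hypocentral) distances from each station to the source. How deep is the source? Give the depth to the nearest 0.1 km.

48.5 km

Each station gives a sphere (x−x_i)² + (y−y_i)² + z² = d_i² (stations at z=0).
Subtracting the STA05 sphere from STA06 and STA07: z² cancels, leaving linear equations in x and y:
-349.0 x + 62.6 y = 4337.49
-232.0 x − 143.8 y = 12468.67
Solving: x ≈ -21.701, y ≈ -51.697 km (keep extra digits for the depth step; rounded: -21.7, -51.7).
Then from the STA05 sphere: z² = 154.04² − (x − 124.5)² − (y + 50.7)² with x = -21.701, y = -51.697, so z ≈ 48.504 ≈ 48.5 km.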